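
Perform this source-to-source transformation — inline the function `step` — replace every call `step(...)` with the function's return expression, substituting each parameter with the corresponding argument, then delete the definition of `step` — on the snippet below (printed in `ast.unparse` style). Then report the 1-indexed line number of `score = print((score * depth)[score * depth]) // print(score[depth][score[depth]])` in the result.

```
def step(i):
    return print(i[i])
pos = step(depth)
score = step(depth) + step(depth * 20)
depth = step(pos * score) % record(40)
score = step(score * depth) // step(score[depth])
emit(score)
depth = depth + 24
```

4

Transformed code:
pos = print(depth[depth])
score = print(depth[depth]) + print((depth * 20)[depth * 20])
depth = print((pos * score)[pos * score]) % record(40)
score = print((score * depth)[score * depth]) // print(score[depth][score[depth]])
emit(score)
depth = depth + 24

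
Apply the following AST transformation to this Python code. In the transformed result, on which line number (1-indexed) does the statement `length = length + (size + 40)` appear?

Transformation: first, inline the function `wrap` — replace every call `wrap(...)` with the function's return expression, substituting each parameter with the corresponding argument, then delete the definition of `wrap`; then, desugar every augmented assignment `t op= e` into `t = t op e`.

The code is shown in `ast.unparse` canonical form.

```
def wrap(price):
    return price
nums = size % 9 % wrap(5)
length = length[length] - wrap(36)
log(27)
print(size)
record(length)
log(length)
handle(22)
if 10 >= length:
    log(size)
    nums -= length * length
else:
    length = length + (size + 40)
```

Transformed code:
nums = size % 9 % 5
length = length[length] - 36
log(27)
print(size)
record(length)
log(length)
handle(22)
if 10 >= length:
    log(size)
    nums = nums - length * length
else:
    length = length + (size + 40)

12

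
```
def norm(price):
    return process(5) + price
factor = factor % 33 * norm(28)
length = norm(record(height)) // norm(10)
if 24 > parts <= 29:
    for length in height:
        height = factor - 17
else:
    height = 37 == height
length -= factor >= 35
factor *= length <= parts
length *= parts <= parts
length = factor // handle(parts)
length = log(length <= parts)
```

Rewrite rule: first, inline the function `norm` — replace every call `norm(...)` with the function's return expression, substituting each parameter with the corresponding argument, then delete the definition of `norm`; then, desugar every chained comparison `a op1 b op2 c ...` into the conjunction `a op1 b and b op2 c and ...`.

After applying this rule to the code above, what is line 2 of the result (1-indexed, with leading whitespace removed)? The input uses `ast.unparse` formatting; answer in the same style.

Transformed code:
factor = factor % 33 * (process(5) + 28)
length = (process(5) + record(height)) // (process(5) + 10)
if 24 > parts and parts <= 29:
    for length in height:
        height = factor - 17
else:
    height = 37 == height
length -= factor >= 35
factor *= length <= parts
length *= parts <= parts
length = factor // handle(parts)
length = log(length <= parts)

length = (process(5) + record(height)) // (process(5) + 10)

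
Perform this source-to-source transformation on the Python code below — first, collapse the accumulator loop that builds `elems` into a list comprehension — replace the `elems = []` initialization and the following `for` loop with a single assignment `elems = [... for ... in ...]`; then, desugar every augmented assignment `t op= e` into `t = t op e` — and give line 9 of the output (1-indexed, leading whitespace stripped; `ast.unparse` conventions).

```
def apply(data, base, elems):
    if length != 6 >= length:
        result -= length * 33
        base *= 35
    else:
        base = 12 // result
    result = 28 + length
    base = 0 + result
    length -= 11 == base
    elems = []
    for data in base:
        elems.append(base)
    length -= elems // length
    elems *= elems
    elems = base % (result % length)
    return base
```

length = length - (11 == base)

Transformed code:
def apply(data, base, elems):
    if length != 6 >= length:
        result = result - length * 33
        base = base * 35
    else:
        base = 12 // result
    result = 28 + length
    base = 0 + result
    length = length - (11 == base)
    elems = [base for data in base]
    length = length - elems // length
    elems = elems * elems
    elems = base % (result % length)
    return base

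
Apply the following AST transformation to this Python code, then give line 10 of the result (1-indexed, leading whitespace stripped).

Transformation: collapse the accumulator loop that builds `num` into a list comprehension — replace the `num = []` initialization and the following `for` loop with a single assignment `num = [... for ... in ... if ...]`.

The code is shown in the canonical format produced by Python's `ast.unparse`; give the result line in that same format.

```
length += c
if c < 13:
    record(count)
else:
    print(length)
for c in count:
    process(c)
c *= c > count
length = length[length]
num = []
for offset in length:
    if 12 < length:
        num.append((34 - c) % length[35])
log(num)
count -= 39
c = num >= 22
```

Transformed code:
length += c
if c < 13:
    record(count)
else:
    print(length)
for c in count:
    process(c)
c *= c > count
length = length[length]
num = [(34 - c) % length[35] for offset in length if 12 < length]
log(num)
count -= 39
c = num >= 22

num = [(34 - c) % length[35] for offset in length if 12 < length]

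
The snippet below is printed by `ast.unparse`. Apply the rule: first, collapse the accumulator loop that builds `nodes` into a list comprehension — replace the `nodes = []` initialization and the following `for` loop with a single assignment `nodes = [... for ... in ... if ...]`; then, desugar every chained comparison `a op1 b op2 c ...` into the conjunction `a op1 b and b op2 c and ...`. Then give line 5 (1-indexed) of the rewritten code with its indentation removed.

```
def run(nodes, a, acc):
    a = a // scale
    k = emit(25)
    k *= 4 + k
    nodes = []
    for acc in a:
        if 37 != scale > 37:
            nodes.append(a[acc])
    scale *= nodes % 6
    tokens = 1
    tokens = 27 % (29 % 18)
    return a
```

Transformed code:
def run(nodes, a, acc):
    a = a // scale
    k = emit(25)
    k *= 4 + k
    nodes = [a[acc] for acc in a if 37 != scale and scale > 37]
    scale *= nodes % 6
    tokens = 1
    tokens = 27 % (29 % 18)
    return a

nodes = [a[acc] for acc in a if 37 != scale and scale > 37]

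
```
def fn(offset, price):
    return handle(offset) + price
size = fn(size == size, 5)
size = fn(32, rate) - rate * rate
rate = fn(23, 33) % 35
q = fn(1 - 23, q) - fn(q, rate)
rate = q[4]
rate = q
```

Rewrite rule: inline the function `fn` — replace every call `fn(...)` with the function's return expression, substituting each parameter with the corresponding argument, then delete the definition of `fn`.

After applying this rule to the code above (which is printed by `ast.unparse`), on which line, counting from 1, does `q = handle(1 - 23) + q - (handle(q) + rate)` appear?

4

Transformed code:
size = handle(size == size) + 5
size = handle(32) + rate - rate * rate
rate = (handle(23) + 33) % 35
q = handle(1 - 23) + q - (handle(q) + rate)
rate = q[4]
rate = q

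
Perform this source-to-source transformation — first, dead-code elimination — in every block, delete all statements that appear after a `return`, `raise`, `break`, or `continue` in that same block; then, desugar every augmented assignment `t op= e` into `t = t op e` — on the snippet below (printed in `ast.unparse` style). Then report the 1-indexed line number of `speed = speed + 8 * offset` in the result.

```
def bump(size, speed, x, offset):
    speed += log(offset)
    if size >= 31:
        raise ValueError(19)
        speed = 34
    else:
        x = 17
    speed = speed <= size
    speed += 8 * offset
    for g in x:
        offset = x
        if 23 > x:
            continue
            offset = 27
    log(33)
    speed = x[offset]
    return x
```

8

Transformed code:
def bump(size, speed, x, offset):
    speed = speed + log(offset)
    if size >= 31:
        raise ValueError(19)
    else:
        x = 17
    speed = speed <= size
    speed = speed + 8 * offset
    for g in x:
        offset = x
        if 23 > x:
            continue
    log(33)
    speed = x[offset]
    return x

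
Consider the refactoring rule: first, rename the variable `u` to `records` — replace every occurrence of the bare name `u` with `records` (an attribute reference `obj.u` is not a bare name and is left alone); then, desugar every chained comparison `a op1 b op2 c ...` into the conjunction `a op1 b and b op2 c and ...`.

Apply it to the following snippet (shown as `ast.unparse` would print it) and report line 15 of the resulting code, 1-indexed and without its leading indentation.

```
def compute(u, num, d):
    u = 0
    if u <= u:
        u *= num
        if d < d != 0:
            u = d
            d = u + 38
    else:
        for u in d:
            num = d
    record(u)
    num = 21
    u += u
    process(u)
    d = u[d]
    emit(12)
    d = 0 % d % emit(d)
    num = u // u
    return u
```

d = records[d]

Transformed code:
def compute(records, num, d):
    records = 0
    if records <= records:
        records *= num
        if d < d and d != 0:
            records = d
            d = records + 38
    else:
        for records in d:
            num = d
    record(records)
    num = 21
    records += records
    process(records)
    d = records[d]
    emit(12)
    d = 0 % d % emit(d)
    num = records // records
    return records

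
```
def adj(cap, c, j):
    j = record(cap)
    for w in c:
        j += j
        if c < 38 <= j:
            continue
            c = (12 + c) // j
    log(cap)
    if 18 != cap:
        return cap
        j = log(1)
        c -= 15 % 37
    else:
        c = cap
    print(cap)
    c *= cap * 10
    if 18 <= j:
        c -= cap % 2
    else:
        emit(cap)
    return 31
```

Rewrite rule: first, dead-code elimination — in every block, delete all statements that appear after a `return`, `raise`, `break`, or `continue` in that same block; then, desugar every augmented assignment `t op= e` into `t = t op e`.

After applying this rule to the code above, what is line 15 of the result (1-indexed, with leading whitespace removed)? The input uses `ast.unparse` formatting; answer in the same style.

c = c - cap % 2

Transformed code:
def adj(cap, c, j):
    j = record(cap)
    for w in c:
        j = j + j
        if c < 38 <= j:
            continue
    log(cap)
    if 18 != cap:
        return cap
    else:
        c = cap
    print(cap)
    c = c * (cap * 10)
    if 18 <= j:
        c = c - cap % 2
    else:
        emit(cap)
    return 31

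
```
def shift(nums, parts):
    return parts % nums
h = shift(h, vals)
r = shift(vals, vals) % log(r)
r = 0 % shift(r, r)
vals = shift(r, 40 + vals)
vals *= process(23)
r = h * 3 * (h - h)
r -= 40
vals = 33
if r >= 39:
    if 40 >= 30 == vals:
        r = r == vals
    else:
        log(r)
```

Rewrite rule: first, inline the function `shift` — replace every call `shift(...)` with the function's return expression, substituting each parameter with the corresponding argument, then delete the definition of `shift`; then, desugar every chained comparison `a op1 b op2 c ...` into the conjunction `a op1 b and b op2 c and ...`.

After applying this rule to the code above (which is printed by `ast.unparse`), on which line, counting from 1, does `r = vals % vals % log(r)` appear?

2

Transformed code:
h = vals % h
r = vals % vals % log(r)
r = 0 % (r % r)
vals = (40 + vals) % r
vals *= process(23)
r = h * 3 * (h - h)
r -= 40
vals = 33
if r >= 39:
    if 40 >= 30 and 30 == vals:
        r = r == vals
    else:
        log(r)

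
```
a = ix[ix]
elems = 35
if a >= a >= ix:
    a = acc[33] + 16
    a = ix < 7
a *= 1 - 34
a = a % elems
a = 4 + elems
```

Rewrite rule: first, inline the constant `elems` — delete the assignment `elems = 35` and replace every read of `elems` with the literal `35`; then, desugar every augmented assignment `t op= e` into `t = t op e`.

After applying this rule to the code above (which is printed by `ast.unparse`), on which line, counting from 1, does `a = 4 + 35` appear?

Transformed code:
a = ix[ix]
if a >= a >= ix:
    a = acc[33] + 16
    a = ix < 7
a = a * (1 - 34)
a = a % 35
a = 4 + 35

7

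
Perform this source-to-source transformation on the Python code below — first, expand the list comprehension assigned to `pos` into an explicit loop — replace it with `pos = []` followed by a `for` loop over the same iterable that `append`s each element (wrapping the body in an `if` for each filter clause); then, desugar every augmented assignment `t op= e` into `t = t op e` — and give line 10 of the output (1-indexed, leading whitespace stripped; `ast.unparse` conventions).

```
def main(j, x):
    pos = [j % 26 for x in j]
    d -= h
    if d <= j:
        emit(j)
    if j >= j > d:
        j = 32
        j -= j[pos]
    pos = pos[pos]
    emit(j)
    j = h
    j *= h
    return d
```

j = j - j[pos]

Transformed code:
def main(j, x):
    pos = []
    for x in j:
        pos.append(j % 26)
    d = d - h
    if d <= j:
        emit(j)
    if j >= j > d:
        j = 32
        j = j - j[pos]
    pos = pos[pos]
    emit(j)
    j = h
    j = j * h
    return d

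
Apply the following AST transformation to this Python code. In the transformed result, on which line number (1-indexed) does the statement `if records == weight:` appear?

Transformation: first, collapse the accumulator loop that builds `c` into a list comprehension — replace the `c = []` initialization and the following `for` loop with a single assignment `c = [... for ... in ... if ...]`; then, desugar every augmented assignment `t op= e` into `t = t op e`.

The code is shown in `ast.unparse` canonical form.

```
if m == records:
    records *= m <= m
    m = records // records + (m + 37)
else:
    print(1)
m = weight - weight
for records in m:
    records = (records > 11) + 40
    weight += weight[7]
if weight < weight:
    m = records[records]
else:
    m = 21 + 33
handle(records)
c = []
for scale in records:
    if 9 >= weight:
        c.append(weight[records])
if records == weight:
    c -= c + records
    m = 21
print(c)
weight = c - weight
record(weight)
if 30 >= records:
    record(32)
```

Transformed code:
if m == records:
    records = records * (m <= m)
    m = records // records + (m + 37)
else:
    print(1)
m = weight - weight
for records in m:
    records = (records > 11) + 40
    weight = weight + weight[7]
if weight < weight:
    m = records[records]
else:
    m = 21 + 33
handle(records)
c = [weight[records] for scale in records if 9 >= weight]
if records == weight:
    c = c - (c + records)
    m = 21
print(c)
weight = c - weight
record(weight)
if 30 >= records:
    record(32)

16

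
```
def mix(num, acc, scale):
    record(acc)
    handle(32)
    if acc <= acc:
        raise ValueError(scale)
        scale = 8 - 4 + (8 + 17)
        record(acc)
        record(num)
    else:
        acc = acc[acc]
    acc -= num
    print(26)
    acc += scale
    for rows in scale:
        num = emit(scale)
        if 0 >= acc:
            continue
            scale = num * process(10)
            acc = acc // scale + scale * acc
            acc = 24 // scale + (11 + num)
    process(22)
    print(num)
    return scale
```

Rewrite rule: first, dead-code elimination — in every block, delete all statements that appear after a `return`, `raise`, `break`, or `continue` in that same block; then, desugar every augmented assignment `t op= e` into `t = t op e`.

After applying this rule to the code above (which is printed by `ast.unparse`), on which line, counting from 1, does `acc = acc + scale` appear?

Transformed code:
def mix(num, acc, scale):
    record(acc)
    handle(32)
    if acc <= acc:
        raise ValueError(scale)
    else:
        acc = acc[acc]
    acc = acc - num
    print(26)
    acc = acc + scale
    for rows in scale:
        num = emit(scale)
        if 0 >= acc:
            continue
    process(22)
    print(num)
    return scale

10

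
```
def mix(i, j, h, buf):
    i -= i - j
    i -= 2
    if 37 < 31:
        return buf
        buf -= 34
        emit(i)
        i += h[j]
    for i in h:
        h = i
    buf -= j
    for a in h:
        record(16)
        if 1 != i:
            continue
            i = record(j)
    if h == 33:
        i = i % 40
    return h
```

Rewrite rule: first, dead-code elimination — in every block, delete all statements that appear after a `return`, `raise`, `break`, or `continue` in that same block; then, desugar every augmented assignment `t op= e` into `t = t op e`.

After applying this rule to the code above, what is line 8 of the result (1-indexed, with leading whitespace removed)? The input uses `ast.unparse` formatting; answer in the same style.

Transformed code:
def mix(i, j, h, buf):
    i = i - (i - j)
    i = i - 2
    if 37 < 31:
        return buf
    for i in h:
        h = i
    buf = buf - j
    for a in h:
        record(16)
        if 1 != i:
            continue
    if h == 33:
        i = i % 40
    return h

buf = buf - j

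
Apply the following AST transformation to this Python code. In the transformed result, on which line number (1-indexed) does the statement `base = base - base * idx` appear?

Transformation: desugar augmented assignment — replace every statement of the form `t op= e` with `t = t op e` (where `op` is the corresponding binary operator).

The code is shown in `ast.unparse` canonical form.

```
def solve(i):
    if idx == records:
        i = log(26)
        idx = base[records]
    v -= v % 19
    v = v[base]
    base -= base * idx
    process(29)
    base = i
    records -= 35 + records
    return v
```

7

Transformed code:
def solve(i):
    if idx == records:
        i = log(26)
        idx = base[records]
    v = v - v % 19
    v = v[base]
    base = base - base * idx
    process(29)
    base = i
    records = records - (35 + records)
    return v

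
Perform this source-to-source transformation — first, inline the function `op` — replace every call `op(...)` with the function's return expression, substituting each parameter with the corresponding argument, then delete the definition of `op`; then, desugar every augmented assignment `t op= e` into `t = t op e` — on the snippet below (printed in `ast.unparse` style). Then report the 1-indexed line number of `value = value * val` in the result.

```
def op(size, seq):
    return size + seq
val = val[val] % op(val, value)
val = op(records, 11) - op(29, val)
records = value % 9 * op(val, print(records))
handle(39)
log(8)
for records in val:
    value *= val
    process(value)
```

Transformed code:
val = val[val] % (val + value)
val = records + 11 - (29 + val)
records = value % 9 * (val + print(records))
handle(39)
log(8)
for records in val:
    value = value * val
    process(value)

7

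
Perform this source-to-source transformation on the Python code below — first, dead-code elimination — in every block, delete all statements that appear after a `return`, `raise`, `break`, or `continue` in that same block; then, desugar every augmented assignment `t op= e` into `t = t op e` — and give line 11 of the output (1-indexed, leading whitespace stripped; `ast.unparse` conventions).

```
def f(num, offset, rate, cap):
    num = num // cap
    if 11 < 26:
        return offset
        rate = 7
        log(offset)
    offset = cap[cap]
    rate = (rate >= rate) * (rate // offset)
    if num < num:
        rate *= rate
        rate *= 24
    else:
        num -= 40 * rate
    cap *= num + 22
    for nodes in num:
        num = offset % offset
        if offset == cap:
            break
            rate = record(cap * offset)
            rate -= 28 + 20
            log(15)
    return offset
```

num = num - 40 * rate

Transformed code:
def f(num, offset, rate, cap):
    num = num // cap
    if 11 < 26:
        return offset
    offset = cap[cap]
    rate = (rate >= rate) * (rate // offset)
    if num < num:
        rate = rate * rate
        rate = rate * 24
    else:
        num = num - 40 * rate
    cap = cap * (num + 22)
    for nodes in num:
        num = offset % offset
        if offset == cap:
            break
    return offset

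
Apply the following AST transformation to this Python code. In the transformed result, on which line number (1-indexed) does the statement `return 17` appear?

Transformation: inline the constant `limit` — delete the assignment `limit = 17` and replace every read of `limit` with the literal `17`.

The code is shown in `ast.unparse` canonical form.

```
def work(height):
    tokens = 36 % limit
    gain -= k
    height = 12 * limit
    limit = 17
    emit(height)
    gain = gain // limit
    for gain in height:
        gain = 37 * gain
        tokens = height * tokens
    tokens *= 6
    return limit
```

Transformed code:
def work(height):
    tokens = 36 % 17
    gain -= k
    height = 12 * 17
    emit(height)
    gain = gain // 17
    for gain in height:
        gain = 37 * gain
        tokens = height * tokens
    tokens *= 6
    return 17

11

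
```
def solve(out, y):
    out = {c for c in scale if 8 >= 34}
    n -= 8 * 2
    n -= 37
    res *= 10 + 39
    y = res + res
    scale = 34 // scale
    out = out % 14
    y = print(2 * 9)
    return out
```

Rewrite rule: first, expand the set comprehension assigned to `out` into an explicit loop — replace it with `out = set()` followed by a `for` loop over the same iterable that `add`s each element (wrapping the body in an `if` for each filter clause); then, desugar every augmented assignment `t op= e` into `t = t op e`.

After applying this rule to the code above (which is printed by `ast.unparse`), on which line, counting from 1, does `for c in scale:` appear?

3

Transformed code:
def solve(out, y):
    out = set()
    for c in scale:
        if 8 >= 34:
            out.add(c)
    n = n - 8 * 2
    n = n - 37
    res = res * (10 + 39)
    y = res + res
    scale = 34 // scale
    out = out % 14
    y = print(2 * 9)
    return out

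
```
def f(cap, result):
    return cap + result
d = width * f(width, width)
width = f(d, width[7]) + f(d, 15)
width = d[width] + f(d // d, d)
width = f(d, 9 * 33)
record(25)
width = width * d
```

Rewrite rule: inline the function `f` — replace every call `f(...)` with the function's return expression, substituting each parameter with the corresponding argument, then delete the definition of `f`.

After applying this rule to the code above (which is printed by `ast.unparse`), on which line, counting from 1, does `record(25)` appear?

5

Transformed code:
d = width * (width + width)
width = d + width[7] + (d + 15)
width = d[width] + (d // d + d)
width = d + 9 * 33
record(25)
width = width * d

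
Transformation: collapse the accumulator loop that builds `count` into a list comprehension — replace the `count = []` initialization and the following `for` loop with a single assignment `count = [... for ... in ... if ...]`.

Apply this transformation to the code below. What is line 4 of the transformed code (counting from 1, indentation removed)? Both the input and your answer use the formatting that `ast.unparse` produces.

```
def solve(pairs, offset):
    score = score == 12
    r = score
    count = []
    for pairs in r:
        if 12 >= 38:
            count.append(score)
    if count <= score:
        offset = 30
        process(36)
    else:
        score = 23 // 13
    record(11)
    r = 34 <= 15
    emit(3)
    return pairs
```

count = [score for pairs in r if 12 >= 38]

Transformed code:
def solve(pairs, offset):
    score = score == 12
    r = score
    count = [score for pairs in r if 12 >= 38]
    if count <= score:
        offset = 30
        process(36)
    else:
        score = 23 // 13
    record(11)
    r = 34 <= 15
    emit(3)
    return pairs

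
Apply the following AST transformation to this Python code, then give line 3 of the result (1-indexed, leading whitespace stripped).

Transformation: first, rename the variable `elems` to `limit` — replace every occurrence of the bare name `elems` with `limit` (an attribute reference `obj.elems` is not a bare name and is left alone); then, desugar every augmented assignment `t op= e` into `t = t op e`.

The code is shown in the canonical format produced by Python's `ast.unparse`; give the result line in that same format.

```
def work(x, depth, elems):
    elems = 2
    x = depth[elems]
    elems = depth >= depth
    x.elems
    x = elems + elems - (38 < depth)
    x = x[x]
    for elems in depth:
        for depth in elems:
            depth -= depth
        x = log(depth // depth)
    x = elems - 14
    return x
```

x = depth[limit]

Transformed code:
def work(x, depth, limit):
    limit = 2
    x = depth[limit]
    limit = depth >= depth
    x.elems
    x = limit + limit - (38 < depth)
    x = x[x]
    for limit in depth:
        for depth in limit:
            depth = depth - depth
        x = log(depth // depth)
    x = limit - 14
    return x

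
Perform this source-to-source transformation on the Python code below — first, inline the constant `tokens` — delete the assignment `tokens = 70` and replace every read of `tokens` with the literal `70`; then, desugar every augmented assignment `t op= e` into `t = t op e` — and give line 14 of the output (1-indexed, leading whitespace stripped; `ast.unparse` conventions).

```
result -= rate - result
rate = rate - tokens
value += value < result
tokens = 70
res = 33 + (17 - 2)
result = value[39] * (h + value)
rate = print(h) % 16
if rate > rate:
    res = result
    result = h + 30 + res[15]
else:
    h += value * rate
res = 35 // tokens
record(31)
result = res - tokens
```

result = res - 70

Transformed code:
result = result - (rate - result)
rate = rate - 70
value = value + (value < result)
res = 33 + (17 - 2)
result = value[39] * (h + value)
rate = print(h) % 16
if rate > rate:
    res = result
    result = h + 30 + res[15]
else:
    h = h + value * rate
res = 35 // 70
record(31)
result = res - 70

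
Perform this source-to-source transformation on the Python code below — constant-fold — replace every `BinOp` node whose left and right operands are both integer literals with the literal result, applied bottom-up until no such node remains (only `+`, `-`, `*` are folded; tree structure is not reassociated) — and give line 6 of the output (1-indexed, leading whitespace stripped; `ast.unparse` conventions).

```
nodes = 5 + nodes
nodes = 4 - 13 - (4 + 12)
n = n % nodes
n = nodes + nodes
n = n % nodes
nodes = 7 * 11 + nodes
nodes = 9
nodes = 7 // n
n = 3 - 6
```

Transformed code:
nodes = 5 + nodes
nodes = -25
n = n % nodes
n = nodes + nodes
n = n % nodes
nodes = 77 + nodes
nodes = 9
nodes = 7 // n
n = -3

nodes = 77 + nodes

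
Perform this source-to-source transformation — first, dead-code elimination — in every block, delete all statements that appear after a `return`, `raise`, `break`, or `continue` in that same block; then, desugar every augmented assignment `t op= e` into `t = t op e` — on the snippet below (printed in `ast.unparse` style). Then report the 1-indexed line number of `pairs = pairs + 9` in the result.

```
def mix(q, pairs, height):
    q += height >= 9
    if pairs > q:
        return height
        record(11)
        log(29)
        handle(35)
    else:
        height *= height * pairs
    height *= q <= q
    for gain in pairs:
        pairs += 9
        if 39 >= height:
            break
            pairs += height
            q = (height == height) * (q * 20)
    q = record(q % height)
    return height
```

Transformed code:
def mix(q, pairs, height):
    q = q + (height >= 9)
    if pairs > q:
        return height
    else:
        height = height * (height * pairs)
    height = height * (q <= q)
    for gain in pairs:
        pairs = pairs + 9
        if 39 >= height:
            break
    q = record(q % height)
    return height

9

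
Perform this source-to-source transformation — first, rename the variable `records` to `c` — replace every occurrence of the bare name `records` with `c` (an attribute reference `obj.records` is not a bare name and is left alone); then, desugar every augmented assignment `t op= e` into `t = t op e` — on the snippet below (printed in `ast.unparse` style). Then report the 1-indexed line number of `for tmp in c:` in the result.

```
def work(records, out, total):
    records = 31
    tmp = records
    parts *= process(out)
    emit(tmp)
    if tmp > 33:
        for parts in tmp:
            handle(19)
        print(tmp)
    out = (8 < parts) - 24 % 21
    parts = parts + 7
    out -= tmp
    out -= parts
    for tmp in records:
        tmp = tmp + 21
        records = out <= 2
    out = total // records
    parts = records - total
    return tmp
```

14

Transformed code:
def work(c, out, total):
    c = 31
    tmp = c
    parts = parts * process(out)
    emit(tmp)
    if tmp > 33:
        for parts in tmp:
            handle(19)
        print(tmp)
    out = (8 < parts) - 24 % 21
    parts = parts + 7
    out = out - tmp
    out = out - parts
    for tmp in c:
        tmp = tmp + 21
        c = out <= 2
    out = total // c
    parts = c - total
    return tmp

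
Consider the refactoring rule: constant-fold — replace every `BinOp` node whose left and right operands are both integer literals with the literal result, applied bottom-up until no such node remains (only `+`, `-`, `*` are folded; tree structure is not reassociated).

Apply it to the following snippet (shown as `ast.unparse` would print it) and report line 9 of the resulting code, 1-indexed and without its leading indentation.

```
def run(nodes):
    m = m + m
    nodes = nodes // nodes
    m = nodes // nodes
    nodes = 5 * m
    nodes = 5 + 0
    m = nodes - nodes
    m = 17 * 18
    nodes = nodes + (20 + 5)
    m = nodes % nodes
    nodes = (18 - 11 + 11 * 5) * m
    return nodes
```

Transformed code:
def run(nodes):
    m = m + m
    nodes = nodes // nodes
    m = nodes // nodes
    nodes = 5 * m
    nodes = 5
    m = nodes - nodes
    m = 306
    nodes = nodes + 25
    m = nodes % nodes
    nodes = 62 * m
    return nodes

nodes = nodes + 25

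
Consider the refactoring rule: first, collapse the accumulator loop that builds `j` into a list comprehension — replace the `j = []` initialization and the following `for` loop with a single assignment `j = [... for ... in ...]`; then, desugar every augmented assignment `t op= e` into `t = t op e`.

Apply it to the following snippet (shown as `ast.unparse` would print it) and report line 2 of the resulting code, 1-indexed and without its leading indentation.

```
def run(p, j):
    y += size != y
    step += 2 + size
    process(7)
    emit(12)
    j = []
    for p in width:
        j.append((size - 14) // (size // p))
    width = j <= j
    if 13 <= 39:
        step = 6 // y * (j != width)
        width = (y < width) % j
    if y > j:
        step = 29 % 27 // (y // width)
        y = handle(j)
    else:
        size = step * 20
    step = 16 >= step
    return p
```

y = y + (size != y)

Transformed code:
def run(p, j):
    y = y + (size != y)
    step = step + (2 + size)
    process(7)
    emit(12)
    j = [(size - 14) // (size // p) for p in width]
    width = j <= j
    if 13 <= 39:
        step = 6 // y * (j != width)
        width = (y < width) % j
    if y > j:
        step = 29 % 27 // (y // width)
        y = handle(j)
    else:
        size = step * 20
    step = 16 >= step
    return p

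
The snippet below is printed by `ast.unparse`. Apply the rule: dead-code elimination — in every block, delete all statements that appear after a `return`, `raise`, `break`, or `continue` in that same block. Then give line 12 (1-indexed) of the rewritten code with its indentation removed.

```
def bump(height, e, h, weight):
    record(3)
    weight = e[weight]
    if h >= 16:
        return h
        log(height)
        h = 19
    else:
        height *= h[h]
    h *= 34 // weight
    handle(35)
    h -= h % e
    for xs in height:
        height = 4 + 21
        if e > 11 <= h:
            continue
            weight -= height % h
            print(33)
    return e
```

Transformed code:
def bump(height, e, h, weight):
    record(3)
    weight = e[weight]
    if h >= 16:
        return h
    else:
        height *= h[h]
    h *= 34 // weight
    handle(35)
    h -= h % e
    for xs in height:
        height = 4 + 21
        if e > 11 <= h:
            continue
    return e

height = 4 + 21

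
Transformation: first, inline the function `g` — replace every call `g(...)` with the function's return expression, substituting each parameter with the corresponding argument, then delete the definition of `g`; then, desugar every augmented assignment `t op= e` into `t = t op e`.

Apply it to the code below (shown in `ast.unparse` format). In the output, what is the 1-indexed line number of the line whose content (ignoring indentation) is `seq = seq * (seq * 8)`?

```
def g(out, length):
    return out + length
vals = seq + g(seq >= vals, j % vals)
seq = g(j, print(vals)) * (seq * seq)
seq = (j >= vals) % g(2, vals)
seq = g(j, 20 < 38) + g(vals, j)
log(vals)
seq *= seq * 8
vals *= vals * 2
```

6

Transformed code:
vals = seq + ((seq >= vals) + j % vals)
seq = (j + print(vals)) * (seq * seq)
seq = (j >= vals) % (2 + vals)
seq = j + (20 < 38) + (vals + j)
log(vals)
seq = seq * (seq * 8)
vals = vals * (vals * 2)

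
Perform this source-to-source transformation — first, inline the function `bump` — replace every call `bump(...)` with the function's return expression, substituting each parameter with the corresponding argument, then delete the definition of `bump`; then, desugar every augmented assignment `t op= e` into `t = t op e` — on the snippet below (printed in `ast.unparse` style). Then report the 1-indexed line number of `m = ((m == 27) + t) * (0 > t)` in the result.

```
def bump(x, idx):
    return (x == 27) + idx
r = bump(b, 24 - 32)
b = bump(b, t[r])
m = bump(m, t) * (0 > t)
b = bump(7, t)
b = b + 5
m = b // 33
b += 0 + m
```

Transformed code:
r = (b == 27) + (24 - 32)
b = (b == 27) + t[r]
m = ((m == 27) + t) * (0 > t)
b = (7 == 27) + t
b = b + 5
m = b // 33
b = b + (0 + m)

3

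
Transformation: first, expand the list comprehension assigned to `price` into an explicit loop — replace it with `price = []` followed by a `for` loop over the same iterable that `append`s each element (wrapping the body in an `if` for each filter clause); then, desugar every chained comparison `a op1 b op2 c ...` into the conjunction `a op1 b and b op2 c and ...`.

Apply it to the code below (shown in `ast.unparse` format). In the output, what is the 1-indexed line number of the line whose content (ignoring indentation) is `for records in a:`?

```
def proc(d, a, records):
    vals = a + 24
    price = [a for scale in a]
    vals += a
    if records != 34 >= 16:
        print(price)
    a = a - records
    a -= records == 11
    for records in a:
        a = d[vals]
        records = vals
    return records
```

Transformed code:
def proc(d, a, records):
    vals = a + 24
    price = []
    for scale in a:
        price.append(a)
    vals += a
    if records != 34 and 34 >= 16:
        print(price)
    a = a - records
    a -= records == 11
    for records in a:
        a = d[vals]
        records = vals
    return records

11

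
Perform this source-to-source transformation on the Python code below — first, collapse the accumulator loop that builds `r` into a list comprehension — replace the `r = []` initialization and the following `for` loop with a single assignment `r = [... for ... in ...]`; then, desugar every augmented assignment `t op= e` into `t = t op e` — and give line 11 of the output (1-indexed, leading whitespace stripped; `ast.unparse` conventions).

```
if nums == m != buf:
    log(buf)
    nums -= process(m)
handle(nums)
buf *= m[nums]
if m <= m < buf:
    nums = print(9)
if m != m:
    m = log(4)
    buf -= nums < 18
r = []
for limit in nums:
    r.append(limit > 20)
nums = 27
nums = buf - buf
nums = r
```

r = [limit > 20 for limit in nums]

Transformed code:
if nums == m != buf:
    log(buf)
    nums = nums - process(m)
handle(nums)
buf = buf * m[nums]
if m <= m < buf:
    nums = print(9)
if m != m:
    m = log(4)
    buf = buf - (nums < 18)
r = [limit > 20 for limit in nums]
nums = 27
nums = buf - buf
nums = r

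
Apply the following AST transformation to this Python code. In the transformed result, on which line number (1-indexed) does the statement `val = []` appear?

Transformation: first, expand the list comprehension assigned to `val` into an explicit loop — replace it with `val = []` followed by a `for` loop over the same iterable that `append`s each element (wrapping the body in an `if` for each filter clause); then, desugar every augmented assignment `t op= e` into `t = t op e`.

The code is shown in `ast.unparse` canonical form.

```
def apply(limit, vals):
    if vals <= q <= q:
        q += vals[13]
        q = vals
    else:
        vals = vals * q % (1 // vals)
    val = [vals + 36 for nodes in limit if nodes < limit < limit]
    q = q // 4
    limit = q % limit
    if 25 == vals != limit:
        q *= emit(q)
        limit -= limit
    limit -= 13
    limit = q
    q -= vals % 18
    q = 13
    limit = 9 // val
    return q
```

7

Transformed code:
def apply(limit, vals):
    if vals <= q <= q:
        q = q + vals[13]
        q = vals
    else:
        vals = vals * q % (1 // vals)
    val = []
    for nodes in limit:
        if nodes < limit < limit:
            val.append(vals + 36)
    q = q // 4
    limit = q % limit
    if 25 == vals != limit:
        q = q * emit(q)
        limit = limit - limit
    limit = limit - 13
    limit = q
    q = q - vals % 18
    q = 13
    limit = 9 // val
    return q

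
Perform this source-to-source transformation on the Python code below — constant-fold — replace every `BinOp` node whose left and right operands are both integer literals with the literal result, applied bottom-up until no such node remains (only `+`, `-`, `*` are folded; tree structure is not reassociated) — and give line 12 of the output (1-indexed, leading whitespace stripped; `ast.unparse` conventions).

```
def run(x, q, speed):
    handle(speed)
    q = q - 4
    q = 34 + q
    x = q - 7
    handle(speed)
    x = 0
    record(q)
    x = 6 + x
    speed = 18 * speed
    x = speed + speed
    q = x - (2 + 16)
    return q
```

q = x - 18

Transformed code:
def run(x, q, speed):
    handle(speed)
    q = q - 4
    q = 34 + q
    x = q - 7
    handle(speed)
    x = 0
    record(q)
    x = 6 + x
    speed = 18 * speed
    x = speed + speed
    q = x - 18
    return q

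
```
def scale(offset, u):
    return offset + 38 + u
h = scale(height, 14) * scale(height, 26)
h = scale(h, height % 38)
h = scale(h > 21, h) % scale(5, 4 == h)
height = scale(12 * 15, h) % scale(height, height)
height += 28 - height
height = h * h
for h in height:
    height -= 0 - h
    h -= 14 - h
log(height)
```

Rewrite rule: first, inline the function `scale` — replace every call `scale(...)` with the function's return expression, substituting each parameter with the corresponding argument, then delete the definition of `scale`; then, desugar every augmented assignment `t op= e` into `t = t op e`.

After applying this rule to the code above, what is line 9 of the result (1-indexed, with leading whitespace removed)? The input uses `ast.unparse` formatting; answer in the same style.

Transformed code:
h = (height + 38 + 14) * (height + 38 + 26)
h = h + 38 + height % 38
h = ((h > 21) + 38 + h) % (5 + 38 + (4 == h))
height = (12 * 15 + 38 + h) % (height + 38 + height)
height = height + (28 - height)
height = h * h
for h in height:
    height = height - (0 - h)
    h = h - (14 - h)
log(height)

h = h - (14 - h)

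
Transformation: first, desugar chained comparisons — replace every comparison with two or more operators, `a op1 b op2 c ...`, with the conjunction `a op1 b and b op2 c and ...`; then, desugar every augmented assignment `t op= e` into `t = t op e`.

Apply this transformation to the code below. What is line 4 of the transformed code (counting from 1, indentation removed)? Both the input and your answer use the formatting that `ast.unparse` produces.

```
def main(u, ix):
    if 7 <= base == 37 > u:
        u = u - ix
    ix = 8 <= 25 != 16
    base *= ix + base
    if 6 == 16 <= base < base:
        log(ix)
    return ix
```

Transformed code:
def main(u, ix):
    if 7 <= base and base == 37 and (37 > u):
        u = u - ix
    ix = 8 <= 25 and 25 != 16
    base = base * (ix + base)
    if 6 == 16 and 16 <= base and (base < base):
        log(ix)
    return ix

ix = 8 <= 25 and 25 != 16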